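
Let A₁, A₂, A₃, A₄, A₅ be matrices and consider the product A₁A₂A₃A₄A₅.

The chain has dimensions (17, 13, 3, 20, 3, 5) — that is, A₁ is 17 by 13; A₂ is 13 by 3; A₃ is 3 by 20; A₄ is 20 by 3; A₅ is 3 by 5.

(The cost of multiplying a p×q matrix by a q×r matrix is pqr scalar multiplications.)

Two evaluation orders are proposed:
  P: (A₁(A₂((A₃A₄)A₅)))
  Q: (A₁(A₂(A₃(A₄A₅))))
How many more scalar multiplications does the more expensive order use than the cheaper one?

375

Order P = (A₁(A₂((A₃A₄)A₅))): (A₃A₄): 3×20 by 20×3 → 3×3, cost 3·20·3 = 180; ((A₃A₄)A₅): 3×3 by 3×5 → 3×5, cost 3·3·5 = 45; cumulative 225; (A₂((A₃A₄)A₅)): 13×3 by 3×5 → 13×5, cost 13·3·5 = 195; cumulative 420; (A₁(A₂((A₃A₄)A₅))): 17×13 by 13×5 → 17×5, cost 17·13·5 = 1105; cumulative 1525. Total 1525.
Order Q = (A₁(A₂(A₃(A₄A₅)))): (A₄A₅): 20×3 by 3×5 → 20×5, cost 20·3·5 = 300; (A₃(A₄A₅)): 3×20 by 20×5 → 3×5, cost 3·20·5 = 300; cumulative 600; (A₂(A₃(A₄A₅))): 13×3 by 3×5 → 13×5, cost 13·3·5 = 195; cumulative 795; (A₁(A₂(A₃(A₄A₅)))): 17×13 by 13×5 → 17×5, cost 17·13·5 = 1105; cumulative 1900. Total 1900.
Difference: |1525 − 1900| = 375.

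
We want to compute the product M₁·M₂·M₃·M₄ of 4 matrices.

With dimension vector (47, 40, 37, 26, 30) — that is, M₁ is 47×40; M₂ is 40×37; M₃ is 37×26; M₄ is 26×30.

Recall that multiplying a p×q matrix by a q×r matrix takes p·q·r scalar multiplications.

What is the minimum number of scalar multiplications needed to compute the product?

124020

Adjacent pairs: M₁M₂ = 47·40·37 = 69560; M₂M₃ = 40·37·26 = 38480; M₃M₄ = 37·26·30 = 28860.
Length 3: M₁..M₃: k=1: 0+38480+47·40·26=87360; k=2: 69560+0+47·37·26=114774 → min 87360 | M₂..M₄: k=2: 0+28860+40·37·30=73260; k=3: 38480+0+40·26·30=69680 → min 69680.
Length 4: M₁..M₄: k=1: 0+69680+47·40·30=126080; k=2: 69560+28860+47·37·30=150590; k=3: 87360+0+47·26·30=124020 → min 124020.
Optimal order: ((M₁·(M₂·M₃))·M₄) with cost 124020.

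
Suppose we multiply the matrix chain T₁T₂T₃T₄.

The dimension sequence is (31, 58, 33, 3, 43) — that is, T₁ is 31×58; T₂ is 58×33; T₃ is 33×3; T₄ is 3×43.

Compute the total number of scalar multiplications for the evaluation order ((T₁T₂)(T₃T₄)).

107580

(T₁T₂): 31×58 by 58×33 → 31×33, cost 31·58·33 = 59334
(T₃T₄): 33×3 by 3×43 → 33×43, cost 33·3·43 = 4257
((T₁T₂)(T₃T₄)): 31×33 by 33×43 → 31×43, cost 31·33·43 = 43989; cumulative 107580
Total: 107580 scalar multiplications.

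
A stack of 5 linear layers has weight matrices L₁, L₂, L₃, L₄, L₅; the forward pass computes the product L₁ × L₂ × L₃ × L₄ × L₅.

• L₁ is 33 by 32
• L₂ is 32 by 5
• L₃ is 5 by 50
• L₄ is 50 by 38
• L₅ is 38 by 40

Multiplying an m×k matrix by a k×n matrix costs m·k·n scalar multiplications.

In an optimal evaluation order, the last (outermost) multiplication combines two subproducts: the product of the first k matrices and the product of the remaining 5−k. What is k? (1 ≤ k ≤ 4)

Adjacent pairs: L₁L₂ = 33·32·5 = 5280; L₂L₃ = 32·5·50 = 8000; L₃L₄ = 5·50·38 = 9500; L₄L₅ = 50·38·40 = 76000.
Length 3: L₁..L₃: k=1: 0+8000+33·32·50=60800; k=2: 5280+0+33·5·50=13530 → min 13530 | L₂..L₄: k=2: 0+9500+32·5·38=15580; k=3: 8000+0+32·50·38=68800 → min 15580 | L₃..L₅: k=3: 0+76000+5·50·40=86000; k=4: 9500+0+5·38·40=17100 → min 17100.
Length 4: L₁..L₄: k=1: 0+15580+33·32·38=55708; k=2: 5280+9500+33·5·38=21050; k=3: 13530+0+33·50·38=76230 → min 21050 | L₂..L₅: k=2: 0+17100+32·5·40=23500; k=3: 8000+76000+32·50·40=148000; k=4: 15580+0+32·38·40=64220 → min 23500.
Top-level splits: k=1: (L₁..L₁)·(L₂..L₅) → 0+23500+33·32·40 = 65740; k=2: (L₁..L₂)·(L₃..L₅) → 5280+17100+33·5·40 = 28980; k=3: (L₁..L₃)·(L₄..L₅) → 13530+76000+33·50·40 = 155530; k=4: (L₁..L₄)·(L₅..L₅) → 21050+0+33·38·40 = 71210.
Best split is after L₂, i.e. k = 2.

2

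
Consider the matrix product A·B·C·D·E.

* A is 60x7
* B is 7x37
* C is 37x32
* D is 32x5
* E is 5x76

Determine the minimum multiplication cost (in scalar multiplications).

Adjacent pairs: AB = 60·7·37 = 15540; BC = 7·37·32 = 8288; CD = 37·32·5 = 5920; DE = 32·5·76 = 12160.
Length 3: A..C: k=1: 0+8288+60·7·32=21728; k=2: 15540+0+60·37·32=86580 → min 21728 | B..D: k=2: 0+5920+7·37·5=7215; k=3: 8288+0+7·32·5=9408 → min 7215 | C..E: k=3: 0+12160+37·32·76=102144; k=4: 5920+0+37·5·76=19980 → min 19980.
Length 4: A..D: k=1: 0+7215+60·7·5=9315; k=2: 15540+5920+60·37·5=32560; k=3: 21728+0+60·32·5=31328 → min 9315 | B..E: k=2: 0+19980+7·37·76=39664; k=3: 8288+12160+7·32·76=37472; k=4: 7215+0+7·5·76=9875 → min 9875.
Length 5: A..E: k=1: 0+9875+60·7·76=41795; k=2: 15540+19980+60·37·76=204240; k=3: 21728+12160+60·32·76=179808; k=4: 9315+0+60·5·76=32115 → min 32115.
Optimal order: ((A·(B·(C·D)))·E) with cost 32115.

32115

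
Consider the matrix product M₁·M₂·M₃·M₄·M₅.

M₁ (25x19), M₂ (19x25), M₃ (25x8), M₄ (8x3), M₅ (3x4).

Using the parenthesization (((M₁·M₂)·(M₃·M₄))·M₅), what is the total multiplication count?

14650

(M₁·M₂): 25×19 by 19×25 → 25×25, cost 25·19·25 = 11875
(M₃·M₄): 25×8 by 8×3 → 25×3, cost 25·8·3 = 600
((M₁·M₂)·(M₃·M₄)): 25×25 by 25×3 → 25×3, cost 25·25·3 = 1875; cumulative 14350
(((M₁·M₂)·(M₃·M₄))·M₅): 25×3 by 3×4 → 25×4, cost 25·3·4 = 300; cumulative 14650
Total: 14650 scalar multiplications.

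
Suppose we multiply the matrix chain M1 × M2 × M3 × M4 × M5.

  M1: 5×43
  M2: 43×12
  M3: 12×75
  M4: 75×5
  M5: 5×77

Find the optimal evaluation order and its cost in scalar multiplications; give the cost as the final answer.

Adjacent pairs: M1M2 = 5·43·12 = 2580; M2M3 = 43·12·75 = 38700; M3M4 = 12·75·5 = 4500; M4M5 = 75·5·77 = 28875.
Length 3: M1..M3: k=1: 0+38700+5·43·75=54825; k=2: 2580+0+5·12·75=7080 → min 7080 | M2..M4: k=2: 0+4500+43·12·5=7080; k=3: 38700+0+43·75·5=54825 → min 7080 | M3..M5: k=3: 0+28875+12·75·77=98175; k=4: 4500+0+12·5·77=9120 → min 9120.
Length 4: M1..M4: k=1: 0+7080+5·43·5=8155; k=2: 2580+4500+5·12·5=7380; k=3: 7080+0+5·75·5=8955 → min 7380 | M2..M5: k=2: 0+9120+43·12·77=48852; k=3: 38700+28875+43·75·77=315900; k=4: 7080+0+43·5·77=23635 → min 23635.
Length 5: M1..M5: k=1: 0+23635+5·43·77=40190; k=2: 2580+9120+5·12·77=16320; k=3: 7080+28875+5·75·77=64830; k=4: 7380+0+5·5·77=9305 → min 9305.
Optimal parenthesization: (((M1 × M2) × (M3 × M4)) × M5) with cost 9305.

9305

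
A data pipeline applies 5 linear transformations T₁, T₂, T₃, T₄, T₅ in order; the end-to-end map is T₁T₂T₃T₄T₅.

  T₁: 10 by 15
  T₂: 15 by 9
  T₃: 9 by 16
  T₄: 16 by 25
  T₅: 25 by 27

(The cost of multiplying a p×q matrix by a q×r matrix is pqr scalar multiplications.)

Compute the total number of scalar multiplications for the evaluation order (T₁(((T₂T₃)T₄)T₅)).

22335

(T₂T₃): 15×9 by 9×16 → 15×16, cost 15·9·16 = 2160
((T₂T₃)T₄): 15×16 by 16×25 → 15×25, cost 15·16·25 = 6000; cumulative 8160
(((T₂T₃)T₄)T₅): 15×25 by 25×27 → 15×27, cost 15·25·27 = 10125; cumulative 18285
(T₁(((T₂T₃)T₄)T₅)): 10×15 by 15×27 → 10×27, cost 10·15·27 = 4050; cumulative 22335
Total: 22335 scalar multiplications.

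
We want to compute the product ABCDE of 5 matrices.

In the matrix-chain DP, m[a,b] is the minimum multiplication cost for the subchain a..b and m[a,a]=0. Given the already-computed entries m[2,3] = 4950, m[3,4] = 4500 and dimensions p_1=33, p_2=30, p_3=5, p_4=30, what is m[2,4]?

m[2,4] = min over k∈[2,3] of m[2,k]+m[k+1,4]+p_{1}·p_k·p_{4}.
k=2: 0 + 4500 + 33·30·30 = 34200; k=3: 4950 + 0 + 33·5·30 = 9900.
Minimum: 9900 at k=3.

9900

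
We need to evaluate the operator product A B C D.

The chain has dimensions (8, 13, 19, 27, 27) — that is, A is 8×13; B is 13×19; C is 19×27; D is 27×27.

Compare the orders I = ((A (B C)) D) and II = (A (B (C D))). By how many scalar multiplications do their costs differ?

Order I = ((A (B C)) D): (B C): 13×19 by 19×27 → 13×27, cost 13·19·27 = 6669; (A (B C)): 8×13 by 13×27 → 8×27, cost 8·13·27 = 2808; cumulative 9477; ((A (B C)) D): 8×27 by 27×27 → 8×27, cost 8·27·27 = 5832; cumulative 15309. Total 15309.
Order II = (A (B (C D))): (C D): 19×27 by 27×27 → 19×27, cost 19·27·27 = 13851; (B (C D)): 13×19 by 19×27 → 13×27, cost 13·19·27 = 6669; cumulative 20520; (A (B (C D))): 8×13 by 13×27 → 8×27, cost 8·13·27 = 2808; cumulative 23328. Total 23328.
Difference: |15309 − 23328| = 8019.

8019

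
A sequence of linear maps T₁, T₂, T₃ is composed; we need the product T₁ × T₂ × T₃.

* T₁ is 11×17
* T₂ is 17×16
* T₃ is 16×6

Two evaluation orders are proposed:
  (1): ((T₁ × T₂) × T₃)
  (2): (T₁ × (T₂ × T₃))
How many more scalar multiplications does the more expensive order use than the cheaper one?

1294

Order (1) = ((T₁ × T₂) × T₃): (T₁ × T₂): 11×17 by 17×16 → 11×16, cost 11·17·16 = 2992; ((T₁ × T₂) × T₃): 11×16 by 16×6 → 11×6, cost 11·16·6 = 1056; cumulative 4048. Total 4048.
Order (2) = (T₁ × (T₂ × T₃)): (T₂ × T₃): 17×16 by 16×6 → 17×6, cost 17·16·6 = 1632; (T₁ × (T₂ × T₃)): 11×17 by 17×6 → 11×6, cost 11·17·6 = 1122; cumulative 2754. Total 2754.
Difference: |4048 − 2754| = 1294.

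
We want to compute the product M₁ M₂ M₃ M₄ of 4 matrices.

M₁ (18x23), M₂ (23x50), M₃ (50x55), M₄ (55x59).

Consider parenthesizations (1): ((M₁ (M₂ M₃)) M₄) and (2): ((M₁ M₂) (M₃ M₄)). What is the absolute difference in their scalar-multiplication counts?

Order (1) = ((M₁ (M₂ M₃)) M₄): (M₂ M₃): 23×50 by 50×55 → 23×55, cost 23·50·55 = 63250; (M₁ (M₂ M₃)): 18×23 by 23×55 → 18×55, cost 18·23·55 = 22770; cumulative 86020; ((M₁ (M₂ M₃)) M₄): 18×55 by 55×59 → 18×59, cost 18·55·59 = 58410; cumulative 144430. Total 144430.
Order (2) = ((M₁ M₂) (M₃ M₄)): (M₁ M₂): 18×23 by 23×50 → 18×50, cost 18·23·50 = 20700; (M₃ M₄): 50×55 by 55×59 → 50×59, cost 50·55·59 = 162250; ((M₁ M₂) (M₃ M₄)): 18×50 by 50×59 → 18×59, cost 18·50·59 = 53100; cumulative 236050. Total 236050.
Difference: |144430 − 236050| = 91620.

91620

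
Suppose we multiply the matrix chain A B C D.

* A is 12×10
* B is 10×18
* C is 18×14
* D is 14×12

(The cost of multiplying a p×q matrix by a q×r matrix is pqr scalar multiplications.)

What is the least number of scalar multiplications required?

Adjacent pairs: AB = 12·10·18 = 2160; BC = 10·18·14 = 2520; CD = 18·14·12 = 3024.
Length 3: A..C: k=1: 0+2520+12·10·14=4200; k=2: 2160+0+12·18·14=5184 → min 4200 | B..D: k=2: 0+3024+10·18·12=5184; k=3: 2520+0+10·14·12=4200 → min 4200.
Length 4: A..D: k=1: 0+4200+12·10·12=5640; k=2: 2160+3024+12·18·12=7776; k=3: 4200+0+12·14·12=6216 → min 5640.
Optimal order: (A ((B C) D)) with cost 5640.

5640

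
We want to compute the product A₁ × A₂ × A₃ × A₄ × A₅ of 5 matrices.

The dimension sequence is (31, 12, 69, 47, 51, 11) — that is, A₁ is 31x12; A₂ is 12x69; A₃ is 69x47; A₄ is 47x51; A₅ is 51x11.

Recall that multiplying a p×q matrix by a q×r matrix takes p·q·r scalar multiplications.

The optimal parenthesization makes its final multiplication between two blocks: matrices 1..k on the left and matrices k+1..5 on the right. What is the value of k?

1

Adjacent pairs: A₁A₂ = 31·12·69 = 25668; A₂A₃ = 12·69·47 = 38916; A₃A₄ = 69·47·51 = 165393; A₄A₅ = 47·51·11 = 26367.
Length 3: A₁..A₃: k=1: 0+38916+31·12·47=56400; k=2: 25668+0+31·69·47=126201 → min 56400 | A₂..A₄: k=2: 0+165393+12·69·51=207621; k=3: 38916+0+12·47·51=67680 → min 67680 | A₃..A₅: k=3: 0+26367+69·47·11=62040; k=4: 165393+0+69·51·11=204102 → min 62040.
Length 4: A₁..A₄: k=1: 0+67680+31·12·51=86652; k=2: 25668+165393+31·69·51=300150; k=3: 56400+0+31·47·51=130707 → min 86652 | A₂..A₅: k=2: 0+62040+12·69·11=71148; k=3: 38916+26367+12·47·11=71487; k=4: 67680+0+12·51·11=74412 → min 71148.
Top-level splits: k=1: (A₁..A₁)·(A₂..A₅) → 0+71148+31·12·11 = 75240; k=2: (A₁..A₂)·(A₃..A₅) → 25668+62040+31·69·11 = 111237; k=3: (A₁..A₃)·(A₄..A₅) → 56400+26367+31·47·11 = 98794; k=4: (A₁..A₄)·(A₅..A₅) → 86652+0+31·51·11 = 104043.
Best split is after A₁, i.e. k = 1.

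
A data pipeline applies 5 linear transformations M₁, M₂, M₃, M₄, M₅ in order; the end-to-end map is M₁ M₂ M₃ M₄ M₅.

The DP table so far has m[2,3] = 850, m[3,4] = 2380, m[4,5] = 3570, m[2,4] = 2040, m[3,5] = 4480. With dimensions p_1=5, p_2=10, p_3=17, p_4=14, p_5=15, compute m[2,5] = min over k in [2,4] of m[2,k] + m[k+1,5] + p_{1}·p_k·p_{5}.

m[2,5] = min over k∈[2,4] of m[2,k]+m[k+1,5]+p_{1}·p_k·p_{5}.
k=2: 0 + 4480 + 5·10·15 = 5230; k=3: 850 + 3570 + 5·17·15 = 5695; k=4: 2040 + 0 + 5·14·15 = 3090.
Minimum: 3090 at k=4.

3090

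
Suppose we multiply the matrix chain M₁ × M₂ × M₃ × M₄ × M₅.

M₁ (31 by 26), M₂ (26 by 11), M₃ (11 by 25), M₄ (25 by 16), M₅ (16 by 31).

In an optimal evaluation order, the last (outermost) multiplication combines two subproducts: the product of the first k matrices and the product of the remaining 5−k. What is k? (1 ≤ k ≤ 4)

2

Adjacent pairs: M₁M₂ = 31·26·11 = 8866; M₂M₃ = 26·11·25 = 7150; M₃M₄ = 11·25·16 = 4400; M₄M₅ = 25·16·31 = 12400.
Length 3: M₁..M₃: k=1: 0+7150+31·26·25=27300; k=2: 8866+0+31·11·25=17391 → min 17391 | M₂..M₄: k=2: 0+4400+26·11·16=8976; k=3: 7150+0+26·25·16=17550 → min 8976 | M₃..M₅: k=3: 0+12400+11·25·31=20925; k=4: 4400+0+11·16·31=9856 → min 9856.
Length 4: M₁..M₄: k=1: 0+8976+31·26·16=21872; k=2: 8866+4400+31·11·16=18722; k=3: 17391+0+31·25·16=29791 → min 18722 | M₂..M₅: k=2: 0+9856+26·11·31=18722; k=3: 7150+12400+26·25·31=39700; k=4: 8976+0+26·16·31=21872 → min 18722.
Top-level splits: k=1: (M₁..M₁)·(M₂..M₅) → 0+18722+31·26·31 = 43708; k=2: (M₁..M₂)·(M₃..M₅) → 8866+9856+31·11·31 = 29293; k=3: (M₁..M₃)·(M₄..M₅) → 17391+12400+31·25·31 = 53816; k=4: (M₁..M₄)·(M₅..M₅) → 18722+0+31·16·31 = 34098.
Best split is after M₂, i.e. k = 2.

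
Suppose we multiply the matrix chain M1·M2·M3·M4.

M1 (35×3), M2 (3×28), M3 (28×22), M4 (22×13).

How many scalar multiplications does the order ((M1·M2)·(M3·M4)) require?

(M1·M2): 35×3 by 3×28 → 35×28, cost 35·3·28 = 2940
(M3·M4): 28×22 by 22×13 → 28×13, cost 28·22·13 = 8008
((M1·M2)·(M3·M4)): 35×28 by 28×13 → 35×13, cost 35·28·13 = 12740; cumulative 23688
Total: 23688 scalar multiplications.

23688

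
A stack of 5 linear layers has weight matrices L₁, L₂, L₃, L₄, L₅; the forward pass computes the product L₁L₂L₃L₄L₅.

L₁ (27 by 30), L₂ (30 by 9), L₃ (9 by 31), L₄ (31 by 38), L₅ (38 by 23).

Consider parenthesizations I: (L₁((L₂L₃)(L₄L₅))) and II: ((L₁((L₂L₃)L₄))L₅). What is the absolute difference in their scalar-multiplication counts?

22604

Order I = (L₁((L₂L₃)(L₄L₅))): (L₂L₃): 30×9 by 9×31 → 30×31, cost 30·9·31 = 8370; (L₄L₅): 31×38 by 38×23 → 31×23, cost 31·38·23 = 27094; ((L₂L₃)(L₄L₅)): 30×31 by 31×23 → 30×23, cost 30·31·23 = 21390; cumulative 56854; (L₁((L₂L₃)(L₄L₅))): 27×30 by 30×23 → 27×23, cost 27·30·23 = 18630; cumulative 75484. Total 75484.
Order II = ((L₁((L₂L₃)L₄))L₅): (L₂L₃): 30×9 by 9×31 → 30×31, cost 30·9·31 = 8370; ((L₂L₃)L₄): 30×31 by 31×38 → 30×38, cost 30·31·38 = 35340; cumulative 43710; (L₁((L₂L₃)L₄)): 27×30 by 30×38 → 27×38, cost 27·30·38 = 30780; cumulative 74490; ((L₁((L₂L₃)L₄))L₅): 27×38 by 38×23 → 27×23, cost 27·38·23 = 23598; cumulative 98088. Total 98088.
Difference: |75484 − 98088| = 22604.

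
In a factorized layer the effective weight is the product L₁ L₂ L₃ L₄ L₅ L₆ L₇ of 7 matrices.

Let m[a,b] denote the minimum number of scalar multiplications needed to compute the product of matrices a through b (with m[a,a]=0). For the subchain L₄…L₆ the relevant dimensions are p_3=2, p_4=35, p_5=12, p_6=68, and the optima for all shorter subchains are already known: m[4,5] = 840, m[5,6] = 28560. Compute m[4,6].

2472

m[4,6] = min over k∈[4,5] of m[4,k]+m[k+1,6]+p_{3}·p_k·p_{6}.
k=4: 0 + 28560 + 2·35·68 = 33320; k=5: 840 + 0 + 2·12·68 = 2472.
Minimum: 2472 at k=5.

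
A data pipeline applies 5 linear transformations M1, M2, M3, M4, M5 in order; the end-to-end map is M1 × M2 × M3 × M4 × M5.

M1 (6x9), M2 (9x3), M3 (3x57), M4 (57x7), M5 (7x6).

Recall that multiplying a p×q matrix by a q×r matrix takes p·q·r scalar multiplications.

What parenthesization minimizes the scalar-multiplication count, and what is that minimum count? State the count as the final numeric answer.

1593

Adjacent pairs: M1M2 = 6·9·3 = 162; M2M3 = 9·3·57 = 1539; M3M4 = 3·57·7 = 1197; M4M5 = 57·7·6 = 2394.
Length 3: M1..M3: k=1: 0+1539+6·9·57=4617; k=2: 162+0+6·3·57=1188 → min 1188 | M2..M4: k=2: 0+1197+9·3·7=1386; k=3: 1539+0+9·57·7=5130 → min 1386 | M3..M5: k=3: 0+2394+3·57·6=3420; k=4: 1197+0+3·7·6=1323 → min 1323.
Length 4: M1..M4: k=1: 0+1386+6·9·7=1764; k=2: 162+1197+6·3·7=1485; k=3: 1188+0+6·57·7=3582 → min 1485 | M2..M5: k=2: 0+1323+9·3·6=1485; k=3: 1539+2394+9·57·6=7011; k=4: 1386+0+9·7·6=1764 → min 1485.
Length 5: M1..M5: k=1: 0+1485+6·9·6=1809; k=2: 162+1323+6·3·6=1593; k=3: 1188+2394+6·57·6=5634; k=4: 1485+0+6·7·6=1737 → min 1593.
Optimal parenthesization: ((M1 × M2) × ((M3 × M4) × M5)) with cost 1593.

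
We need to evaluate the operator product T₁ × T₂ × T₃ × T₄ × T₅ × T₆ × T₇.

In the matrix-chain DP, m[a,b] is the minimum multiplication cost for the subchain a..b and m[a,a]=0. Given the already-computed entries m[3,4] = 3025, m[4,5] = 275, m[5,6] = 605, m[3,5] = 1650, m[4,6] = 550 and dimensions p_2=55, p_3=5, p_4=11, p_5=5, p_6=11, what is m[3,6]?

m[3,6] = min over k∈[3,5] of m[3,k]+m[k+1,6]+p_{2}·p_k·p_{6}.
k=3: 0 + 550 + 55·5·11 = 3575; k=4: 3025 + 605 + 55·11·11 = 10285; k=5: 1650 + 0 + 55·5·11 = 4675.
Minimum: 3575 at k=3.

3575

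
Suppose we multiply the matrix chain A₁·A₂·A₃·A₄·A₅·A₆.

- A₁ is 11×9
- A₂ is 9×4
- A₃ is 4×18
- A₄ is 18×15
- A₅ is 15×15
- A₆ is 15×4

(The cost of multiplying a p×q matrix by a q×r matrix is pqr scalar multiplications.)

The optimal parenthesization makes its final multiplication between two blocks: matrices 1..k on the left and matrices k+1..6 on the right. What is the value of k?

1

Adjacent pairs: A₁A₂ = 11·9·4 = 396; A₂A₃ = 9·4·18 = 648; A₃A₄ = 4·18·15 = 1080; A₄A₅ = 18·15·15 = 4050; A₅A₆ = 15·15·4 = 900.
Length 3: A₁..A₃: k=1: 0+648+11·9·18=2430; k=2: 396+0+11·4·18=1188 → min 1188 | A₂..A₄: k=2: 0+1080+9·4·15=1620; k=3: 648+0+9·18·15=3078 → min 1620 | A₃..A₅: k=3: 0+4050+4·18·15=5130; k=4: 1080+0+4·15·15=1980 → min 1980 | A₄..A₆: k=4: 0+900+18·15·4=1980; k=5: 4050+0+18·15·4=5130 → min 1980.
Length 4: A₁..A₄: k=1: 0+1620+11·9·15=3105; k=2: 396+1080+11·4·15=2136; k=3: 1188+0+11·18·15=4158 → min 2136 | A₂..A₅: k=2: 0+1980+9·4·15=2520; k=3: 648+4050+9·18·15=7128; k=4: 1620+0+9·15·15=3645 → min 2520 | A₃..A₆: k=3: 0+1980+4·18·4=2268; k=4: 1080+900+4·15·4=2220; k=5: 1980+0+4·15·4=2220 → min 2220.
Length 5: A₁..A₅: k=1: 0+2520+11·9·15=4005; k=2: 396+1980+11·4·15=3036; k=3: 1188+4050+11·18·15=8208; k=4: 2136+0+11·15·15=4611 → min 3036 | A₂..A₆: k=2: 0+2220+9·4·4=2364; k=3: 648+1980+9·18·4=3276; k=4: 1620+900+9·15·4=3060; k=5: 2520+0+9·15·4=3060 → min 2364.
Top-level splits: k=1: (A₁..A₁)·(A₂..A₆) → 0+2364+11·9·4 = 2760; k=2: (A₁..A₂)·(A₃..A₆) → 396+2220+11·4·4 = 2792; k=3: (A₁..A₃)·(A₄..A₆) → 1188+1980+11·18·4 = 3960; k=4: (A₁..A₄)·(A₅..A₆) → 2136+900+11·15·4 = 3696; k=5: (A₁..A₅)·(A₆..A₆) → 3036+0+11·15·4 = 3696.
Best split is after A₁, i.e. k = 1.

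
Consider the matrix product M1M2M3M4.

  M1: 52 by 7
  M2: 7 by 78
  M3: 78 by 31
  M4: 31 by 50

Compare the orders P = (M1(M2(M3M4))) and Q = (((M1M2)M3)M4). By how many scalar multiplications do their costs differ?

68328

Order P = (M1(M2(M3M4))): (M3M4): 78×31 by 31×50 → 78×50, cost 78·31·50 = 120900; (M2(M3M4)): 7×78 by 78×50 → 7×50, cost 7·78·50 = 27300; cumulative 148200; (M1(M2(M3M4))): 52×7 by 7×50 → 52×50, cost 52·7·50 = 18200; cumulative 166400. Total 166400.
Order Q = (((M1M2)M3)M4): (M1M2): 52×7 by 7×78 → 52×78, cost 52·7·78 = 28392; ((M1M2)M3): 52×78 by 78×31 → 52×31, cost 52·78·31 = 125736; cumulative 154128; (((M1M2)M3)M4): 52×31 by 31×50 → 52×50, cost 52·31·50 = 80600; cumulative 234728. Total 234728.
Difference: |166400 − 234728| = 68328.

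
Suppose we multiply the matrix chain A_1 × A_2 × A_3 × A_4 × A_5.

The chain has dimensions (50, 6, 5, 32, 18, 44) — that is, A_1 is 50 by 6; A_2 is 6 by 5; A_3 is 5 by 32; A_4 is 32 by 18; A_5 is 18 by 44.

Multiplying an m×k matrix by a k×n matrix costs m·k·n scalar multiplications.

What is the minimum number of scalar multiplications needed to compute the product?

Adjacent pairs: A_1A_2 = 50·6·5 = 1500; A_2A_3 = 6·5·32 = 960; A_3A_4 = 5·32·18 = 2880; A_4A_5 = 32·18·44 = 25344.
Length 3: A_1..A_3: k=1: 0+960+50·6·32=10560; k=2: 1500+0+50·5·32=9500 → min 9500 | A_2..A_4: k=2: 0+2880+6·5·18=3420; k=3: 960+0+6·32·18=4416 → min 3420 | A_3..A_5: k=3: 0+25344+5·32·44=32384; k=4: 2880+0+5·18·44=6840 → min 6840.
Length 4: A_1..A_4: k=1: 0+3420+50·6·18=8820; k=2: 1500+2880+50·5·18=8880; k=3: 9500+0+50·32·18=38300 → min 8820 | A_2..A_5: k=2: 0+6840+6·5·44=8160; k=3: 960+25344+6·32·44=34752; k=4: 3420+0+6·18·44=8172 → min 8160.
Length 5: A_1..A_5: k=1: 0+8160+50·6·44=21360; k=2: 1500+6840+50·5·44=19340; k=3: 9500+25344+50·32·44=105244; k=4: 8820+0+50·18·44=48420 → min 19340.
Optimal order: ((A_1 × A_2) × ((A_3 × A_4) × A_5)) with cost 19340.

19340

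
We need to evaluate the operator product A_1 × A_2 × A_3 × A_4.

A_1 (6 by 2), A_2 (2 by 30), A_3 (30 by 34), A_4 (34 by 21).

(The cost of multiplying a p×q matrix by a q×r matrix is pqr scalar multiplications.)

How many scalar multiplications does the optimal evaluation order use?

3720

Adjacent pairs: A_1A_2 = 6·2·30 = 360; A_2A_3 = 2·30·34 = 2040; A_3A_4 = 30·34·21 = 21420.
Length 3: A_1..A_3: k=1: 0+2040+6·2·34=2448; k=2: 360+0+6·30·34=6480 → min 2448 | A_2..A_4: k=2: 0+21420+2·30·21=22680; k=3: 2040+0+2·34·21=3468 → min 3468.
Length 4: A_1..A_4: k=1: 0+3468+6·2·21=3720; k=2: 360+21420+6·30·21=25560; k=3: 2448+0+6·34·21=6732 → min 3720.
Optimal order: (A_1 × ((A_2 × A_3) × A_4)) with cost 3720.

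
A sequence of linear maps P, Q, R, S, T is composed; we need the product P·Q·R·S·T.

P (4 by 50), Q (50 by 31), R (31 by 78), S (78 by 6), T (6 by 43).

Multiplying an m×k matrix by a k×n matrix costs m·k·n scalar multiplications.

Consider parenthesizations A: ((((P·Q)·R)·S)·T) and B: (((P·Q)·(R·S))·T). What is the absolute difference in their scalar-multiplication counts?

Order A = ((((P·Q)·R)·S)·T): (P·Q): 4×50 by 50×31 → 4×31, cost 4·50·31 = 6200; ((P·Q)·R): 4×31 by 31×78 → 4×78, cost 4·31·78 = 9672; cumulative 15872; (((P·Q)·R)·S): 4×78 by 78×6 → 4×6, cost 4·78·6 = 1872; cumulative 17744; ((((P·Q)·R)·S)·T): 4×6 by 6×43 → 4×43, cost 4·6·43 = 1032; cumulative 18776. Total 18776.
Order B = (((P·Q)·(R·S))·T): (P·Q): 4×50 by 50×31 → 4×31, cost 4·50·31 = 6200; (R·S): 31×78 by 78×6 → 31×6, cost 31·78·6 = 14508; ((P·Q)·(R·S)): 4×31 by 31×6 → 4×6, cost 4·31·6 = 744; cumulative 21452; (((P·Q)·(R·S))·T): 4×6 by 6×43 → 4×43, cost 4·6·43 = 1032; cumulative 22484. Total 22484.
Difference: |18776 − 22484| = 3708.

3708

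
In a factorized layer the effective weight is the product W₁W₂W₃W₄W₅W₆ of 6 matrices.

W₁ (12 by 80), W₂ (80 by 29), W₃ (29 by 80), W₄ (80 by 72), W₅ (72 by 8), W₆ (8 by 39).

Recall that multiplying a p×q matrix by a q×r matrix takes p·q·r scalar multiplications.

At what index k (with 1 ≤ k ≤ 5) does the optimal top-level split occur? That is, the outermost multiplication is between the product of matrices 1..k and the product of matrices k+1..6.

Adjacent pairs: W₁W₂ = 12·80·29 = 27840; W₂W₃ = 80·29·80 = 185600; W₃W₄ = 29·80·72 = 167040; W₄W₅ = 80·72·8 = 46080; W₅W₆ = 72·8·39 = 22464.
Length 3: W₁..W₃: k=1: 0+185600+12·80·80=262400; k=2: 27840+0+12·29·80=55680 → min 55680 | W₂..W₄: k=2: 0+167040+80·29·72=334080; k=3: 185600+0+80·80·72=646400 → min 334080 | W₃..W₅: k=3: 0+46080+29·80·8=64640; k=4: 167040+0+29·72·8=183744 → min 64640 | W₄..W₆: k=4: 0+22464+80·72·39=247104; k=5: 46080+0+80·8·39=71040 → min 71040.
Length 4: W₁..W₄: k=1: 0+334080+12·80·72=403200; k=2: 27840+167040+12·29·72=219936; k=3: 55680+0+12·80·72=124800 → min 124800 | W₂..W₅: k=2: 0+64640+80·29·8=83200; k=3: 185600+46080+80·80·8=282880; k=4: 334080+0+80·72·8=380160 → min 83200 | W₃..W₆: k=3: 0+71040+29·80·39=161520; k=4: 167040+22464+29·72·39=270936; k=5: 64640+0+29·8·39=73688 → min 73688.
Length 5: W₁..W₅: k=1: 0+83200+12·80·8=90880; k=2: 27840+64640+12·29·8=95264; k=3: 55680+46080+12·80·8=109440; k=4: 124800+0+12·72·8=131712 → min 90880 | W₂..W₆: k=2: 0+73688+80·29·39=164168; k=3: 185600+71040+80·80·39=506240; k=4: 334080+22464+80·72·39=581184; k=5: 83200+0+80·8·39=108160 → min 108160.
Top-level splits: k=1: (W₁..W₁)·(W₂..W₆) → 0+108160+12·80·39 = 145600; k=2: (W₁..W₂)·(W₃..W₆) → 27840+73688+12·29·39 = 115100; k=3: (W₁..W₃)·(W₄..W₆) → 55680+71040+12·80·39 = 164160; k=4: (W₁..W₄)·(W₅..W₆) → 124800+22464+12·72·39 = 180960; k=5: (W₁..W₅)·(W₆..W₆) → 90880+0+12·8·39 = 94624.
Best split is after W₅, i.e. k = 5.

5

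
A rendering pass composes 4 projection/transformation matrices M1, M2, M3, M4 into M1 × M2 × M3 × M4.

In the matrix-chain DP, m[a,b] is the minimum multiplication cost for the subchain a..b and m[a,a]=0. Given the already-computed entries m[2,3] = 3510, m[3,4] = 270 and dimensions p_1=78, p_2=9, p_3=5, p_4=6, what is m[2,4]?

4482

m[2,4] = min over k∈[2,3] of m[2,k]+m[k+1,4]+p_{1}·p_k·p_{4}.
k=2: 0 + 270 + 78·9·6 = 4482; k=3: 3510 + 0 + 78·5·6 = 5850.
Minimum: 4482 at k=2.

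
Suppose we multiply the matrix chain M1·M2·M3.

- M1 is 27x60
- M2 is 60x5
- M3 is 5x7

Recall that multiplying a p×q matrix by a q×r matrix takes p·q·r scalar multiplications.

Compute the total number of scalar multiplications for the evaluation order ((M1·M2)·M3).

(M1·M2): 27×60 by 60×5 → 27×5, cost 27·60·5 = 8100
((M1·M2)·M3): 27×5 by 5×7 → 27×7, cost 27·5·7 = 945; cumulative 9045
Total: 9045 scalar multiplications.

9045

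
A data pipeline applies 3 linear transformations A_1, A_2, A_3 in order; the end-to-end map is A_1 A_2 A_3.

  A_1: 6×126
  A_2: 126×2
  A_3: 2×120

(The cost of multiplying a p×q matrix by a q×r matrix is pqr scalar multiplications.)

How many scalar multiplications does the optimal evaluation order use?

Order (A_1 (A_2 A_3)): (A_2 A_3): 126×2 by 2×120 → 126×120, cost 126·2·120 = 30240; (A_1 (A_2 A_3)): 6×126 by 126×120 → 6×120, cost 6·126·120 = 90720; cumulative 120960. Total 120960.
Order ((A_1 A_2) A_3): (A_1 A_2): 6×126 by 126×2 → 6×2, cost 6·126·2 = 1512; ((A_1 A_2) A_3): 6×2 by 2×120 → 6×120, cost 6·2·120 = 1440; cumulative 2952. Total 2952.
Minimum: 2952.

2952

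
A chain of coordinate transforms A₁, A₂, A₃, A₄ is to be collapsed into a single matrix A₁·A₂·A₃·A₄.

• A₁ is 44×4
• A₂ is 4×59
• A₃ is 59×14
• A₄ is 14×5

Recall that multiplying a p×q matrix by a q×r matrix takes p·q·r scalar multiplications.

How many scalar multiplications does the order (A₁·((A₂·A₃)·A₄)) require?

4464

(A₂·A₃): 4×59 by 59×14 → 4×14, cost 4·59·14 = 3304
((A₂·A₃)·A₄): 4×14 by 14×5 → 4×5, cost 4·14·5 = 280; cumulative 3584
(A₁·((A₂·A₃)·A₄)): 44×4 by 4×5 → 44×5, cost 44·4·5 = 880; cumulative 4464
Total: 4464 scalar multiplications.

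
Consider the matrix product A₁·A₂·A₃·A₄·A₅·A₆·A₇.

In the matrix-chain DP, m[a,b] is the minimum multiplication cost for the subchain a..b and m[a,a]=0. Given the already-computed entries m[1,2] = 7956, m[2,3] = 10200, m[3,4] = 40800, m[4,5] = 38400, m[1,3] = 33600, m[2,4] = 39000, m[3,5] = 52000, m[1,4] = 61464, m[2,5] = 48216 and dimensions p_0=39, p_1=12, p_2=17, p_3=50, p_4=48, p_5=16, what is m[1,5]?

m[1,5] = min over k∈[1,4] of m[1,k]+m[k+1,5]+p_{0}·p_k·p_{5}.
k=1: 0 + 48216 + 39·12·16 = 55704; k=2: 7956 + 52000 + 39·17·16 = 70564; k=3: 33600 + 38400 + 39·50·16 = 103200; k=4: 61464 + 0 + 39·48·16 = 91416.
Minimum: 55704 at k=1.

55704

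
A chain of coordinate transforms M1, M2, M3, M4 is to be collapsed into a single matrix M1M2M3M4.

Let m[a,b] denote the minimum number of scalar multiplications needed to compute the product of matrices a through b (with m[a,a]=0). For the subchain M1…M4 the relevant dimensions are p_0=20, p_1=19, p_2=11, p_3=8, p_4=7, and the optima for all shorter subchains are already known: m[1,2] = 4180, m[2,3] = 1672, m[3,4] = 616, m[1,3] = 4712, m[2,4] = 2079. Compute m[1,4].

4739

m[1,4] = min over k∈[1,3] of m[1,k]+m[k+1,4]+p_{0}·p_k·p_{4}.
k=1: 0 + 2079 + 20·19·7 = 4739; k=2: 4180 + 616 + 20·11·7 = 6336; k=3: 4712 + 0 + 20·8·7 = 5832.
Minimum: 4739 at k=1.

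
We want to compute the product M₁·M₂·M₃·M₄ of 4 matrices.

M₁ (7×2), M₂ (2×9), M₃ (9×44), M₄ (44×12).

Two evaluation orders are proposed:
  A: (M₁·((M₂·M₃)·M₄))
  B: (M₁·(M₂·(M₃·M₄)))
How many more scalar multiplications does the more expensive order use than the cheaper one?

Order A = (M₁·((M₂·M₃)·M₄)): (M₂·M₃): 2×9 by 9×44 → 2×44, cost 2·9·44 = 792; ((M₂·M₃)·M₄): 2×44 by 44×12 → 2×12, cost 2·44·12 = 1056; cumulative 1848; (M₁·((M₂·M₃)·M₄)): 7×2 by 2×12 → 7×12, cost 7·2·12 = 168; cumulative 2016. Total 2016.
Order B = (M₁·(M₂·(M₃·M₄))): (M₃·M₄): 9×44 by 44×12 → 9×12, cost 9·44·12 = 4752; (M₂·(M₃·M₄)): 2×9 by 9×12 → 2×12, cost 2·9·12 = 216; cumulative 4968; (M₁·(M₂·(M₃·M₄))): 7×2 by 2×12 → 7×12, cost 7·2·12 = 168; cumulative 5136. Total 5136.
Difference: |2016 − 5136| = 3120.

3120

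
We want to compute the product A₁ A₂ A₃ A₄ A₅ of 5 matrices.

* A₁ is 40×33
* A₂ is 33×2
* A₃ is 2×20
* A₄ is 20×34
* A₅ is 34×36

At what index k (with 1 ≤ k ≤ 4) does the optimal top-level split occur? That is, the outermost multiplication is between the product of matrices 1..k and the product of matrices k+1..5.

2

Adjacent pairs: A₁A₂ = 40·33·2 = 2640; A₂A₃ = 33·2·20 = 1320; A₃A₄ = 2·20·34 = 1360; A₄A₅ = 20·34·36 = 24480.
Length 3: A₁..A₃: k=1: 0+1320+40·33·20=27720; k=2: 2640+0+40·2·20=4240 → min 4240 | A₂..A₄: k=2: 0+1360+33·2·34=3604; k=3: 1320+0+33·20·34=23760 → min 3604 | A₃..A₅: k=3: 0+24480+2·20·36=25920; k=4: 1360+0+2·34·36=3808 → min 3808.
Length 4: A₁..A₄: k=1: 0+3604+40·33·34=48484; k=2: 2640+1360+40·2·34=6720; k=3: 4240+0+40·20·34=31440 → min 6720 | A₂..A₅: k=2: 0+3808+33·2·36=6184; k=3: 1320+24480+33·20·36=49560; k=4: 3604+0+33·34·36=43996 → min 6184.
Top-level splits: k=1: (A₁..A₁)·(A₂..A₅) → 0+6184+40·33·36 = 53704; k=2: (A₁..A₂)·(A₃..A₅) → 2640+3808+40·2·36 = 9328; k=3: (A₁..A₃)·(A₄..A₅) → 4240+24480+40·20·36 = 57520; k=4: (A₁..A₄)·(A₅..A₅) → 6720+0+40·34·36 = 55680.
Best split is after A₂, i.e. k = 2.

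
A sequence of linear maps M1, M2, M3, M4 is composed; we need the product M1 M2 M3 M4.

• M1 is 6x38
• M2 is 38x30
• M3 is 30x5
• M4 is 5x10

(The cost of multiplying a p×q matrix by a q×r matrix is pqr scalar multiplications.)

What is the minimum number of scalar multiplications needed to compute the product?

Adjacent pairs: M1M2 = 6·38·30 = 6840; M2M3 = 38·30·5 = 5700; M3M4 = 30·5·10 = 1500.
Length 3: M1..M3: k=1: 0+5700+6·38·5=6840; k=2: 6840+0+6·30·5=7740 → min 6840 | M2..M4: k=2: 0+1500+38·30·10=12900; k=3: 5700+0+38·5·10=7600 → min 7600.
Length 4: M1..M4: k=1: 0+7600+6·38·10=9880; k=2: 6840+1500+6·30·10=10140; k=3: 6840+0+6·5·10=7140 → min 7140.
Optimal order: ((M1 (M2 M3)) M4) with cost 7140.

7140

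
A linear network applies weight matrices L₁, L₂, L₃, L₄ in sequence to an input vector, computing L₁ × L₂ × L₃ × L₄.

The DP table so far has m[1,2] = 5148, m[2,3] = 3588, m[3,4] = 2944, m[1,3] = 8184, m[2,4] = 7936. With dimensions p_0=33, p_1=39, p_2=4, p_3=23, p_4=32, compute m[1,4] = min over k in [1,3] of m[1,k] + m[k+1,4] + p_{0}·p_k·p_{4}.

12316

m[1,4] = min over k∈[1,3] of m[1,k]+m[k+1,4]+p_{0}·p_k·p_{4}.
k=1: 0 + 7936 + 33·39·32 = 49120; k=2: 5148 + 2944 + 33·4·32 = 12316; k=3: 8184 + 0 + 33·23·32 = 32472.
Minimum: 12316 at k=2.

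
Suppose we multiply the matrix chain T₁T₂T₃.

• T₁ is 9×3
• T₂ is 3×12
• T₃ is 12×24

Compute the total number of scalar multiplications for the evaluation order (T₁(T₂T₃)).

1512

(T₂T₃): 3×12 by 12×24 → 3×24, cost 3·12·24 = 864
(T₁(T₂T₃)): 9×3 by 3×24 → 9×24, cost 9·3·24 = 648; cumulative 1512
Total: 1512 scalar multiplications.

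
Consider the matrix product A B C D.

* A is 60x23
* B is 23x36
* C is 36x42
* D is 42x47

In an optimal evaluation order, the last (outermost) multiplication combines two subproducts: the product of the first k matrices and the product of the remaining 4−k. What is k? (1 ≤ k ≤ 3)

1

Adjacent pairs: AB = 60·23·36 = 49680; BC = 23·36·42 = 34776; CD = 36·42·47 = 71064.
Length 3: A..C: k=1: 0+34776+60·23·42=92736; k=2: 49680+0+60·36·42=140400 → min 92736 | B..D: k=2: 0+71064+23·36·47=109980; k=3: 34776+0+23·42·47=80178 → min 80178.
Top-level splits: k=1: (A..A)·(B..D) → 0+80178+60·23·47 = 145038; k=2: (A..B)·(C..D) → 49680+71064+60·36·47 = 222264; k=3: (A..C)·(D..D) → 92736+0+60·42·47 = 211176.
Best split is after A, i.e. k = 1.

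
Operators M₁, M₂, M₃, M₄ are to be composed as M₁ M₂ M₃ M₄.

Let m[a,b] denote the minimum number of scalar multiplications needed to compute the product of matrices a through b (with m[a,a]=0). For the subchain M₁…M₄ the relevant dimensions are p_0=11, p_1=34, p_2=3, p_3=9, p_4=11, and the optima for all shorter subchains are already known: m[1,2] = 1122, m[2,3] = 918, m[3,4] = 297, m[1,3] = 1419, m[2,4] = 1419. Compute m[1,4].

1782

m[1,4] = min over k∈[1,3] of m[1,k]+m[k+1,4]+p_{0}·p_k·p_{4}.
k=1: 0 + 1419 + 11·34·11 = 5533; k=2: 1122 + 297 + 11·3·11 = 1782; k=3: 1419 + 0 + 11·9·11 = 2508.
Minimum: 1782 at k=2.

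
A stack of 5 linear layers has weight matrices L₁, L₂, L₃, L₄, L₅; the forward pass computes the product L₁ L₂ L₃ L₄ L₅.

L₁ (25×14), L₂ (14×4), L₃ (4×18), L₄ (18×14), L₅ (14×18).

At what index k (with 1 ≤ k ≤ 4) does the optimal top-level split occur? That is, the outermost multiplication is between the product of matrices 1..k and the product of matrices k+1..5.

2

Adjacent pairs: L₁L₂ = 25·14·4 = 1400; L₂L₃ = 14·4·18 = 1008; L₃L₄ = 4·18·14 = 1008; L₄L₅ = 18·14·18 = 4536.
Length 3: L₁..L₃: k=1: 0+1008+25·14·18=7308; k=2: 1400+0+25·4·18=3200 → min 3200 | L₂..L₄: k=2: 0+1008+14·4·14=1792; k=3: 1008+0+14·18·14=4536 → min 1792 | L₃..L₅: k=3: 0+4536+4·18·18=5832; k=4: 1008+0+4·14·18=2016 → min 2016.
Length 4: L₁..L₄: k=1: 0+1792+25·14·14=6692; k=2: 1400+1008+25·4·14=3808; k=3: 3200+0+25·18·14=9500 → min 3808 | L₂..L₅: k=2: 0+2016+14·4·18=3024; k=3: 1008+4536+14·18·18=10080; k=4: 1792+0+14·14·18=5320 → min 3024.
Top-level splits: k=1: (L₁..L₁)·(L₂..L₅) → 0+3024+25·14·18 = 9324; k=2: (L₁..L₂)·(L₃..L₅) → 1400+2016+25·4·18 = 5216; k=3: (L₁..L₃)·(L₄..L₅) → 3200+4536+25·18·18 = 15836; k=4: (L₁..L₄)·(L₅..L₅) → 3808+0+25·14·18 = 10108.
Best split is after L₂, i.e. k = 2.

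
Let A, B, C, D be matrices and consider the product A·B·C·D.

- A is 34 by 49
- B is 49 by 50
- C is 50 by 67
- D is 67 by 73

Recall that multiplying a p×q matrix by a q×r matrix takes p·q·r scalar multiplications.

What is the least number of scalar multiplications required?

Adjacent pairs: AB = 34·49·50 = 83300; BC = 49·50·67 = 164150; CD = 50·67·73 = 244550.
Length 3: A..C: k=1: 0+164150+34·49·67=275772; k=2: 83300+0+34·50·67=197200 → min 197200 | B..D: k=2: 0+244550+49·50·73=423400; k=3: 164150+0+49·67·73=403809 → min 403809.
Length 4: A..D: k=1: 0+403809+34·49·73=525427; k=2: 83300+244550+34·50·73=451950; k=3: 197200+0+34·67·73=363494 → min 363494.
Optimal order: (((A·B)·C)·D) with cost 363494.

363494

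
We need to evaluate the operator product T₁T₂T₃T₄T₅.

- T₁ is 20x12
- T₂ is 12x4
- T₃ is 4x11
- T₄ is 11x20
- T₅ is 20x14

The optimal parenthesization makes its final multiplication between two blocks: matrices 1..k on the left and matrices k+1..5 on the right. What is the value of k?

2

Adjacent pairs: T₁T₂ = 20·12·4 = 960; T₂T₃ = 12·4·11 = 528; T₃T₄ = 4·11·20 = 880; T₄T₅ = 11·20·14 = 3080.
Length 3: T₁..T₃: k=1: 0+528+20·12·11=3168; k=2: 960+0+20·4·11=1840 → min 1840 | T₂..T₄: k=2: 0+880+12·4·20=1840; k=3: 528+0+12·11·20=3168 → min 1840 | T₃..T₅: k=3: 0+3080+4·11·14=3696; k=4: 880+0+4·20·14=2000 → min 2000.
Length 4: T₁..T₄: k=1: 0+1840+20·12·20=6640; k=2: 960+880+20·4·20=3440; k=3: 1840+0+20·11·20=6240 → min 3440 | T₂..T₅: k=2: 0+2000+12·4·14=2672; k=3: 528+3080+12·11·14=5456; k=4: 1840+0+12·20·14=5200 → min 2672.
Top-level splits: k=1: (T₁..T₁)·(T₂..T₅) → 0+2672+20·12·14 = 6032; k=2: (T₁..T₂)·(T₃..T₅) → 960+2000+20·4·14 = 4080; k=3: (T₁..T₃)·(T₄..T₅) → 1840+3080+20·11·14 = 8000; k=4: (T₁..T₄)·(T₅..T₅) → 3440+0+20·20·14 = 9040.
Best split is after T₂, i.e. k = 2.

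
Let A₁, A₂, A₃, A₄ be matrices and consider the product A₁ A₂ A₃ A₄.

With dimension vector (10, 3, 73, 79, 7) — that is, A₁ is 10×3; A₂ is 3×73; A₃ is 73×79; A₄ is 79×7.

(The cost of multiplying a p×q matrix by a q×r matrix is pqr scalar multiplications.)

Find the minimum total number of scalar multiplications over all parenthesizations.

Adjacent pairs: A₁A₂ = 10·3·73 = 2190; A₂A₃ = 3·73·79 = 17301; A₃A₄ = 73·79·7 = 40369.
Length 3: A₁..A₃: k=1: 0+17301+10·3·79=19671; k=2: 2190+0+10·73·79=59860 → min 19671 | A₂..A₄: k=2: 0+40369+3·73·7=41902; k=3: 17301+0+3·79·7=18960 → min 18960.
Length 4: A₁..A₄: k=1: 0+18960+10·3·7=19170; k=2: 2190+40369+10·73·7=47669; k=3: 19671+0+10·79·7=25201 → min 19170.
Optimal order: (A₁ ((A₂ A₃) A₄)) with cost 19170.

19170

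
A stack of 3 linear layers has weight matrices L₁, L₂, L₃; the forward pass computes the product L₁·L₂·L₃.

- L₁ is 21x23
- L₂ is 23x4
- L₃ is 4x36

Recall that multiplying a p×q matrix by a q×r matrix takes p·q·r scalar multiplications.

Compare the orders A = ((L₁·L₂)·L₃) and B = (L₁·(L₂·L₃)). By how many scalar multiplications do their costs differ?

15744

Order A = ((L₁·L₂)·L₃): (L₁·L₂): 21×23 by 23×4 → 21×4, cost 21·23·4 = 1932; ((L₁·L₂)·L₃): 21×4 by 4×36 → 21×36, cost 21·4·36 = 3024; cumulative 4956. Total 4956.
Order B = (L₁·(L₂·L₃)): (L₂·L₃): 23×4 by 4×36 → 23×36, cost 23·4·36 = 3312; (L₁·(L₂·L₃)): 21×23 by 23×36 → 21×36, cost 21·23·36 = 17388; cumulative 20700. Total 20700.
Difference: |4956 − 20700| = 15744.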